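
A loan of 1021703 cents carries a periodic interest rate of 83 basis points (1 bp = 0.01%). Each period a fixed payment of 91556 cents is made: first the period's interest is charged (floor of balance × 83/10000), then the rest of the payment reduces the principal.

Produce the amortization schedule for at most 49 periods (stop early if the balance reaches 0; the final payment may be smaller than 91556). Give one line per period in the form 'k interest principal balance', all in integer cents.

1 8480 83076 938627
2 7790 83766 854861
3 7095 84461 770400
4 6394 85162 685238
5 5687 85869 599369
6 4974 86582 512787
7 4256 87300 425487
8 3531 88025 337462
9 2800 88756 248706
10 2064 89492 159214
11 1321 90235 68979
12 572 68979 0

1. interest=⌊1021703·83/10000⌋=8480; principal=91556-8480=83076; balance=1021703-83076=938627
2. interest=⌊938627·83/10000⌋=7790; principal=91556-7790=83766; balance=938627-83766=854861
3. interest=⌊854861·83/10000⌋=7095; principal=91556-7095=84461; balance=854861-84461=770400
4. interest=⌊770400·83/10000⌋=6394; principal=91556-6394=85162; balance=770400-85162=685238
5. interest=⌊685238·83/10000⌋=5687; principal=91556-5687=85869; balance=685238-85869=599369
6. interest=⌊599369·83/10000⌋=4974; principal=91556-4974=86582; balance=599369-86582=512787
7. interest=⌊512787·83/10000⌋=4256; principal=91556-4256=87300; balance=512787-87300=425487
8. interest=⌊425487·83/10000⌋=3531; principal=91556-3531=88025; balance=425487-88025=337462
9. interest=⌊337462·83/10000⌋=2800; principal=91556-2800=88756; balance=337462-88756=248706
10. interest=⌊248706·83/10000⌋=2064; principal=91556-2064=89492; balance=248706-89492=159214
11. interest=⌊159214·83/10000⌋=1321; principal=91556-1321=90235; balance=159214-90235=68979
12. interest=⌊68979·83/10000⌋=572; principal=min(91556-572,68979)=68979; balance=68979-68979=0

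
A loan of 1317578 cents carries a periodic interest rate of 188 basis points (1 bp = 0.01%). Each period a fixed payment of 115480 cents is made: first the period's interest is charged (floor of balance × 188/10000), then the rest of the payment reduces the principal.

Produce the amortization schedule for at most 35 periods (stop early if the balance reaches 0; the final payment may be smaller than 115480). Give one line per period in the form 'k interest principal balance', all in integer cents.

1 24770 90710 1226868
2 23065 92415 1134453
3 21327 94153 1040300
4 19557 95923 944377
5 17754 97726 846651
6 15917 99563 747088
7 14045 101435 645653
8 12138 103342 542311
9 10195 105285 437026
10 8216 107264 329762
11 6199 109281 220481
12 4145 111335 109146
13 2051 109146 0

1. interest=⌊1317578·188/10000⌋=24770; principal=115480-24770=90710; balance=1317578-90710=1226868
2. interest=⌊1226868·188/10000⌋=23065; principal=115480-23065=92415; balance=1226868-92415=1134453
3. interest=⌊1134453·188/10000⌋=21327; principal=115480-21327=94153; balance=1134453-94153=1040300
4. interest=⌊1040300·188/10000⌋=19557; principal=115480-19557=95923; balance=1040300-95923=944377
5. interest=⌊944377·188/10000⌋=17754; principal=115480-17754=97726; balance=944377-97726=846651
6. interest=⌊846651·188/10000⌋=15917; principal=115480-15917=99563; balance=846651-99563=747088
7. interest=⌊747088·188/10000⌋=14045; principal=115480-14045=101435; balance=747088-101435=645653
8. interest=⌊645653·188/10000⌋=12138; principal=115480-12138=103342; balance=645653-103342=542311
9. interest=⌊542311·188/10000⌋=10195; principal=115480-10195=105285; balance=542311-105285=437026
10. interest=⌊437026·188/10000⌋=8216; principal=115480-8216=107264; balance=437026-107264=329762
11. interest=⌊329762·188/10000⌋=6199; principal=115480-6199=109281; balance=329762-109281=220481
12. interest=⌊220481·188/10000⌋=4145; principal=115480-4145=111335; balance=220481-111335=109146
13. interest=⌊109146·188/10000⌋=2051; principal=min(115480-2051,109146)=109146; balance=109146-109146=0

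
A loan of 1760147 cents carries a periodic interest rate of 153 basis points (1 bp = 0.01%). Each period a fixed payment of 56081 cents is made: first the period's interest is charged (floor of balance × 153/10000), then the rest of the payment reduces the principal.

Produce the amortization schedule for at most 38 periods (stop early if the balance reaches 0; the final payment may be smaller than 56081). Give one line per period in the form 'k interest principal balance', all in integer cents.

1 26930 29151 1730996
2 26484 29597 1701399
3 26031 30050 1671349
4 25571 30510 1640839
5 25104 30977 1609862
6 24630 31451 1578411
7 24149 31932 1546479
8 23661 32420 1514059
9 23165 32916 1481143
10 22661 33420 1447723
11 22150 33931 1413792
12 21631 34450 1379342
13 21103 34978 1344364
14 20568 35513 1308851
15 20025 36056 1272795
16 19473 36608 1236187
17 18913 37168 1199019
18 18344 37737 1161282
19 17767 38314 1122968
20 17181 38900 1084068
21 16586 39495 1044573
22 15981 40100 1004473
23 15368 40713 963760
24 14745 41336 922424
25 14113 41968 880456
26 13470 42611 837845
27 12819 43262 794583
28 12157 43924 750659
29 11485 44596 706063
30 10802 45279 660784
31 10109 45972 614812
32 9406 46675 568137
33 8692 47389 520748
34 7967 48114 472634
35 7231 48850 423784
36 6483 49598 374186
37 5725 50356 323830
38 4954 51127 272703

1. interest=⌊1760147·153/10000⌋=26930; principal=56081-26930=29151; balance=1760147-29151=1730996
2. interest=⌊1730996·153/10000⌋=26484; principal=56081-26484=29597; balance=1730996-29597=1701399
3. interest=⌊1701399·153/10000⌋=26031; principal=56081-26031=30050; balance=1701399-30050=1671349
4. interest=⌊1671349·153/10000⌋=25571; principal=56081-25571=30510; balance=1671349-30510=1640839
5. interest=⌊1640839·153/10000⌋=25104; principal=56081-25104=30977; balance=1640839-30977=1609862
6. interest=⌊1609862·153/10000⌋=24630; principal=56081-24630=31451; balance=1609862-31451=1578411
7. interest=⌊1578411·153/10000⌋=24149; principal=56081-24149=31932; balance=1578411-31932=1546479
8. interest=⌊1546479·153/10000⌋=23661; principal=56081-23661=32420; balance=1546479-32420=1514059
9. interest=⌊1514059·153/10000⌋=23165; principal=56081-23165=32916; balance=1514059-32916=1481143
10. interest=⌊1481143·153/10000⌋=22661; principal=56081-22661=33420; balance=1481143-33420=1447723
11. interest=⌊1447723·153/10000⌋=22150; principal=56081-22150=33931; balance=1447723-33931=1413792
12. interest=⌊1413792·153/10000⌋=21631; principal=56081-21631=34450; balance=1413792-34450=1379342
13. interest=⌊1379342·153/10000⌋=21103; principal=56081-21103=34978; balance=1379342-34978=1344364
14. interest=⌊1344364·153/10000⌋=20568; principal=56081-20568=35513; balance=1344364-35513=1308851
15. interest=⌊1308851·153/10000⌋=20025; principal=56081-20025=36056; balance=1308851-36056=1272795
16. interest=⌊1272795·153/10000⌋=19473; principal=56081-19473=36608; balance=1272795-36608=1236187
17. interest=⌊1236187·153/10000⌋=18913; principal=56081-18913=37168; balance=1236187-37168=1199019
18. interest=⌊1199019·153/10000⌋=18344; principal=56081-18344=37737; balance=1199019-37737=1161282
19. interest=⌊1161282·153/10000⌋=17767; principal=56081-17767=38314; balance=1161282-38314=1122968
20. interest=⌊1122968·153/10000⌋=17181; principal=56081-17181=38900; balance=1122968-38900=1084068
21. interest=⌊1084068·153/10000⌋=16586; principal=56081-16586=39495; balance=1084068-39495=1044573
22. interest=⌊1044573·153/10000⌋=15981; principal=56081-15981=40100; balance=1044573-40100=1004473
23. interest=⌊1004473·153/10000⌋=15368; principal=56081-15368=40713; balance=1004473-40713=963760
24. interest=⌊963760·153/10000⌋=14745; principal=56081-14745=41336; balance=963760-41336=922424
25. interest=⌊922424·153/10000⌋=14113; principal=56081-14113=41968; balance=922424-41968=880456
26. interest=⌊880456·153/10000⌋=13470; principal=56081-13470=42611; balance=880456-42611=837845
27. interest=⌊837845·153/10000⌋=12819; principal=56081-12819=43262; balance=837845-43262=794583
28. interest=⌊794583·153/10000⌋=12157; principal=56081-12157=43924; balance=794583-43924=750659
29. interest=⌊750659·153/10000⌋=11485; principal=56081-11485=44596; balance=750659-44596=706063
30. interest=⌊706063·153/10000⌋=10802; principal=56081-10802=45279; balance=706063-45279=660784
31. interest=⌊660784·153/10000⌋=10109; principal=56081-10109=45972; balance=660784-45972=614812
32. interest=⌊614812·153/10000⌋=9406; principal=56081-9406=46675; balance=614812-46675=568137
33. interest=⌊568137·153/10000⌋=8692; principal=56081-8692=47389; balance=568137-47389=520748
34. interest=⌊520748·153/10000⌋=7967; principal=56081-7967=48114; balance=520748-48114=472634
35. interest=⌊472634·153/10000⌋=7231; principal=56081-7231=48850; balance=472634-48850=423784
36. interest=⌊423784·153/10000⌋=6483; principal=56081-6483=49598; balance=423784-49598=374186
37. interest=⌊374186·153/10000⌋=5725; principal=56081-5725=50356; balance=374186-50356=323830
38. interest=⌊323830·153/10000⌋=4954; principal=56081-4954=51127; balance=323830-51127=272703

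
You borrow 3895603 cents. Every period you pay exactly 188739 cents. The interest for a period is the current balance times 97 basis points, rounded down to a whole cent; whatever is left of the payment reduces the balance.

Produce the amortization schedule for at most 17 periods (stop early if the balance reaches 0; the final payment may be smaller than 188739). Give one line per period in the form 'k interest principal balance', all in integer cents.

1. interest=⌊3895603·97/10000⌋=37787; principal=188739-37787=150952; balance=3895603-150952=3744651
2. interest=⌊3744651·97/10000⌋=36323; principal=188739-36323=152416; balance=3744651-152416=3592235
3. interest=⌊3592235·97/10000⌋=34844; principal=188739-34844=153895; balance=3592235-153895=3438340
4. interest=⌊3438340·97/10000⌋=33351; principal=188739-33351=155388; balance=3438340-155388=3282952
5. interest=⌊3282952·97/10000⌋=31844; principal=188739-31844=156895; balance=3282952-156895=3126057
6. interest=⌊3126057·97/10000⌋=30322; principal=188739-30322=158417; balance=3126057-158417=2967640
7. interest=⌊2967640·97/10000⌋=28786; principal=188739-28786=159953; balance=2967640-159953=2807687
8. interest=⌊2807687·97/10000⌋=27234; principal=188739-27234=161505; balance=2807687-161505=2646182
9. interest=⌊2646182·97/10000⌋=25667; principal=188739-25667=163072; balance=2646182-163072=2483110
10. interest=⌊2483110·97/10000⌋=24086; principal=188739-24086=164653; balance=2483110-164653=2318457
11. interest=⌊2318457·97/10000⌋=22489; principal=188739-22489=166250; balance=2318457-166250=2152207
12. interest=⌊2152207·97/10000⌋=20876; principal=188739-20876=167863; balance=2152207-167863=1984344
13. interest=⌊1984344·97/10000⌋=19248; principal=188739-19248=169491; balance=1984344-169491=1814853
14. interest=⌊1814853·97/10000⌋=17604; principal=188739-17604=171135; balance=1814853-171135=1643718
15. interest=⌊1643718·97/10000⌋=15944; principal=188739-15944=172795; balance=1643718-172795=1470923
16. interest=⌊1470923·97/10000⌋=14267; principal=188739-14267=174472; balance=1470923-174472=1296451
17. interest=⌊1296451·97/10000⌋=12575; principal=188739-12575=176164; balance=1296451-176164=1120287

1 37787 150952 3744651
2 36323 152416 3592235
3 34844 153895 3438340
4 33351 155388 3282952
5 31844 156895 3126057
6 30322 158417 2967640
7 28786 159953 2807687
8 27234 161505 2646182
9 25667 163072 2483110
10 24086 164653 2318457
11 22489 166250 2152207
12 20876 167863 1984344
13 19248 169491 1814853
14 17604 171135 1643718
15 15944 172795 1470923
16 14267 174472 1296451
17 12575 176164 1120287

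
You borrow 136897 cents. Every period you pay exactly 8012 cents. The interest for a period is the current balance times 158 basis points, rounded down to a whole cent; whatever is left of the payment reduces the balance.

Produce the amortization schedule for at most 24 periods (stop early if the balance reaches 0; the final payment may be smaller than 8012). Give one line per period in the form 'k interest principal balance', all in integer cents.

1 2162 5850 131047
2 2070 5942 125105
3 1976 6036 119069
4 1881 6131 112938
5 1784 6228 106710
6 1686 6326 100384
7 1586 6426 93958
8 1484 6528 87430
9 1381 6631 80799
10 1276 6736 74063
11 1170 6842 67221
12 1062 6950 60271
13 952 7060 53211
14 840 7172 46039
15 727 7285 38754
16 612 7400 31354
17 495 7517 23837
18 376 7636 16201
19 255 7757 8444
20 133 7879 565
21 8 565 0

1. interest=⌊136897·158/10000⌋=2162; principal=8012-2162=5850; balance=136897-5850=131047
2. interest=⌊131047·158/10000⌋=2070; principal=8012-2070=5942; balance=131047-5942=125105
3. interest=⌊125105·158/10000⌋=1976; principal=8012-1976=6036; balance=125105-6036=119069
4. interest=⌊119069·158/10000⌋=1881; principal=8012-1881=6131; balance=119069-6131=112938
5. interest=⌊112938·158/10000⌋=1784; principal=8012-1784=6228; balance=112938-6228=106710
6. interest=⌊106710·158/10000⌋=1686; principal=8012-1686=6326; balance=106710-6326=100384
7. interest=⌊100384·158/10000⌋=1586; principal=8012-1586=6426; balance=100384-6426=93958
8. interest=⌊93958·158/10000⌋=1484; principal=8012-1484=6528; balance=93958-6528=87430
9. interest=⌊87430·158/10000⌋=1381; principal=8012-1381=6631; balance=87430-6631=80799
10. interest=⌊80799·158/10000⌋=1276; principal=8012-1276=6736; balance=80799-6736=74063
11. interest=⌊74063·158/10000⌋=1170; principal=8012-1170=6842; balance=74063-6842=67221
12. interest=⌊67221·158/10000⌋=1062; principal=8012-1062=6950; balance=67221-6950=60271
13. interest=⌊60271·158/10000⌋=952; principal=8012-952=7060; balance=60271-7060=53211
14. interest=⌊53211·158/10000⌋=840; principal=8012-840=7172; balance=53211-7172=46039
15. interest=⌊46039·158/10000⌋=727; principal=8012-727=7285; balance=46039-7285=38754
16. interest=⌊38754·158/10000⌋=612; principal=8012-612=7400; balance=38754-7400=31354
17. interest=⌊31354·158/10000⌋=495; principal=8012-495=7517; balance=31354-7517=23837
18. interest=⌊23837·158/10000⌋=376; principal=8012-376=7636; balance=23837-7636=16201
19. interest=⌊16201·158/10000⌋=255; principal=8012-255=7757; balance=16201-7757=8444
20. interest=⌊8444·158/10000⌋=133; principal=8012-133=7879; balance=8444-7879=565
21. interest=⌊565·158/10000⌋=8; principal=min(8012-8,565)=565; balance=565-565=0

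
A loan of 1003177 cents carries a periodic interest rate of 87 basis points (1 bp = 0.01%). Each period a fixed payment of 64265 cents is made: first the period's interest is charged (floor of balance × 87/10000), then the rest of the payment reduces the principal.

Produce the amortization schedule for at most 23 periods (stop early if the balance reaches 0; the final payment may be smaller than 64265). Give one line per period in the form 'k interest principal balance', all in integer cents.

1 8727 55538 947639
2 8244 56021 891618
3 7757 56508 835110
4 7265 57000 778110
5 6769 57496 720614
6 6269 57996 662618
7 5764 58501 604117
8 5255 59010 545107
9 4742 59523 485584
10 4224 60041 425543
11 3702 60563 364980
12 3175 61090 303890
13 2643 61622 242268
14 2107 62158 180110
15 1566 62699 117411
16 1021 63244 54167
17 471 54167 0

1. interest=⌊1003177·87/10000⌋=8727; principal=64265-8727=55538; balance=1003177-55538=947639
2. interest=⌊947639·87/10000⌋=8244; principal=64265-8244=56021; balance=947639-56021=891618
3. interest=⌊891618·87/10000⌋=7757; principal=64265-7757=56508; balance=891618-56508=835110
4. interest=⌊835110·87/10000⌋=7265; principal=64265-7265=57000; balance=835110-57000=778110
5. interest=⌊778110·87/10000⌋=6769; principal=64265-6769=57496; balance=778110-57496=720614
6. interest=⌊720614·87/10000⌋=6269; principal=64265-6269=57996; balance=720614-57996=662618
7. interest=⌊662618·87/10000⌋=5764; principal=64265-5764=58501; balance=662618-58501=604117
8. interest=⌊604117·87/10000⌋=5255; principal=64265-5255=59010; balance=604117-59010=545107
9. interest=⌊545107·87/10000⌋=4742; principal=64265-4742=59523; balance=545107-59523=485584
10. interest=⌊485584·87/10000⌋=4224; principal=64265-4224=60041; balance=485584-60041=425543
11. interest=⌊425543·87/10000⌋=3702; principal=64265-3702=60563; balance=425543-60563=364980
12. interest=⌊364980·87/10000⌋=3175; principal=64265-3175=61090; balance=364980-61090=303890
13. interest=⌊303890·87/10000⌋=2643; principal=64265-2643=61622; balance=303890-61622=242268
14. interest=⌊242268·87/10000⌋=2107; principal=64265-2107=62158; balance=242268-62158=180110
15. interest=⌊180110·87/10000⌋=1566; principal=64265-1566=62699; balance=180110-62699=117411
16. interest=⌊117411·87/10000⌋=1021; principal=64265-1021=63244; balance=117411-63244=54167
17. interest=⌊54167·87/10000⌋=471; principal=min(64265-471,54167)=54167; balance=54167-54167=0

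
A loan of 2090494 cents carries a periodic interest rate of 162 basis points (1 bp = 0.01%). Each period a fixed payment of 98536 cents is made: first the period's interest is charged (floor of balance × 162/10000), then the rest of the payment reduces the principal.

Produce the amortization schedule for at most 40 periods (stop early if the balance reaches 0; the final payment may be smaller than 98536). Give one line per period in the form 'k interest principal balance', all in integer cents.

1. interest=⌊2090494·162/10000⌋=33866; principal=98536-33866=64670; balance=2090494-64670=2025824
2. interest=⌊2025824·162/10000⌋=32818; principal=98536-32818=65718; balance=2025824-65718=1960106
3. interest=⌊1960106·162/10000⌋=31753; principal=98536-31753=66783; balance=1960106-66783=1893323
4. interest=⌊1893323·162/10000⌋=30671; principal=98536-30671=67865; balance=1893323-67865=1825458
5. interest=⌊1825458·162/10000⌋=29572; principal=98536-29572=68964; balance=1825458-68964=1756494
6. interest=⌊1756494·162/10000⌋=28455; principal=98536-28455=70081; balance=1756494-70081=1686413
7. interest=⌊1686413·162/10000⌋=27319; principal=98536-27319=71217; balance=1686413-71217=1615196
8. interest=⌊1615196·162/10000⌋=26166; principal=98536-26166=72370; balance=1615196-72370=1542826
9. interest=⌊1542826·162/10000⌋=24993; principal=98536-24993=73543; balance=1542826-73543=1469283
10. interest=⌊1469283·162/10000⌋=23802; principal=98536-23802=74734; balance=1469283-74734=1394549
11. interest=⌊1394549·162/10000⌋=22591; principal=98536-22591=75945; balance=1394549-75945=1318604
12. interest=⌊1318604·162/10000⌋=21361; principal=98536-21361=77175; balance=1318604-77175=1241429
13. interest=⌊1241429·162/10000⌋=20111; principal=98536-20111=78425; balance=1241429-78425=1163004
14. interest=⌊1163004·162/10000⌋=18840; principal=98536-18840=79696; balance=1163004-79696=1083308
15. interest=⌊1083308·162/10000⌋=17549; principal=98536-17549=80987; balance=1083308-80987=1002321
16. interest=⌊1002321·162/10000⌋=16237; principal=98536-16237=82299; balance=1002321-82299=920022
17. interest=⌊920022·162/10000⌋=14904; principal=98536-14904=83632; balance=920022-83632=836390
18. interest=⌊836390·162/10000⌋=13549; principal=98536-13549=84987; balance=836390-84987=751403
19. interest=⌊751403·162/10000⌋=12172; principal=98536-12172=86364; balance=751403-86364=665039
20. interest=⌊665039·162/10000⌋=10773; principal=98536-10773=87763; balance=665039-87763=577276
21. interest=⌊577276·162/10000⌋=9351; principal=98536-9351=89185; balance=577276-89185=488091
22. interest=⌊488091·162/10000⌋=7907; principal=98536-7907=90629; balance=488091-90629=397462
23. interest=⌊397462·162/10000⌋=6438; principal=98536-6438=92098; balance=397462-92098=305364
24. interest=⌊305364·162/10000⌋=4946; principal=98536-4946=93590; balance=305364-93590=211774
25. interest=⌊211774·162/10000⌋=3430; principal=98536-3430=95106; balance=211774-95106=116668
26. interest=⌊116668·162/10000⌋=1890; principal=98536-1890=96646; balance=116668-96646=20022
27. interest=⌊20022·162/10000⌋=324; principal=min(98536-324,20022)=20022; balance=20022-20022=0

1 33866 64670 2025824
2 32818 65718 1960106
3 31753 66783 1893323
4 30671 67865 1825458
5 29572 68964 1756494
6 28455 70081 1686413
7 27319 71217 1615196
8 26166 72370 1542826
9 24993 73543 1469283
10 23802 74734 1394549
11 22591 75945 1318604
12 21361 77175 1241429
13 20111 78425 1163004
14 18840 79696 1083308
15 17549 80987 1002321
16 16237 82299 920022
17 14904 83632 836390
18 13549 84987 751403
19 12172 86364 665039
20 10773 87763 577276
21 9351 89185 488091
22 7907 90629 397462
23 6438 92098 305364
24 4946 93590 211774
25 3430 95106 116668
26 1890 96646 20022
27 324 20022 0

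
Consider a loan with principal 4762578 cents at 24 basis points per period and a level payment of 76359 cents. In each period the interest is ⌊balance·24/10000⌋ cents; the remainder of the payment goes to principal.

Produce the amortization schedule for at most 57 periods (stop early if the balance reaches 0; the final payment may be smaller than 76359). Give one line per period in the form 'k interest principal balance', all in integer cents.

1 11430 64929 4697649
2 11274 65085 4632564
3 11118 65241 4567323
4 10961 65398 4501925
5 10804 65555 4436370
6 10647 65712 4370658
7 10489 65870 4304788
8 10331 66028 4238760
9 10173 66186 4172574
10 10014 66345 4106229
11 9854 66505 4039724
12 9695 66664 3973060
13 9535 66824 3906236
14 9374 66985 3839251
15 9214 67145 3772106
16 9053 67306 3704800
17 8891 67468 3637332
18 8729 67630 3569702
19 8567 67792 3501910
20 8404 67955 3433955
21 8241 68118 3365837
22 8078 68281 3297556
23 7914 68445 3229111
24 7749 68610 3160501
25 7585 68774 3091727
26 7420 68939 3022788
27 7254 69105 2953683
28 7088 69271 2884412
29 6922 69437 2814975
30 6755 69604 2745371
31 6588 69771 2675600
32 6421 69938 2605662
33 6253 70106 2535556
34 6085 70274 2465282
35 5916 70443 2394839
36 5747 70612 2324227
37 5578 70781 2253446
38 5408 70951 2182495
39 5237 71122 2111373
40 5067 71292 2040081
41 4896 71463 1968618
42 4724 71635 1896983
43 4552 71807 1825176
44 4380 71979 1753197
45 4207 72152 1681045
46 4034 72325 1608720
47 3860 72499 1536221
48 3686 72673 1463548
49 3512 72847 1390701
50 3337 73022 1317679
51 3162 73197 1244482
52 2986 73373 1171109
53 2810 73549 1097560
54 2634 73725 1023835
55 2457 73902 949933
56 2279 74080 875853
57 2102 74257 801596

1. interest=⌊4762578·24/10000⌋=11430; principal=76359-11430=64929; balance=4762578-64929=4697649
2. interest=⌊4697649·24/10000⌋=11274; principal=76359-11274=65085; balance=4697649-65085=4632564
3. interest=⌊4632564·24/10000⌋=11118; principal=76359-11118=65241; balance=4632564-65241=4567323
4. interest=⌊4567323·24/10000⌋=10961; principal=76359-10961=65398; balance=4567323-65398=4501925
5. interest=⌊4501925·24/10000⌋=10804; principal=76359-10804=65555; balance=4501925-65555=4436370
6. interest=⌊4436370·24/10000⌋=10647; principal=76359-10647=65712; balance=4436370-65712=4370658
7. interest=⌊4370658·24/10000⌋=10489; principal=76359-10489=65870; balance=4370658-65870=4304788
8. interest=⌊4304788·24/10000⌋=10331; principal=76359-10331=66028; balance=4304788-66028=4238760
9. interest=⌊4238760·24/10000⌋=10173; principal=76359-10173=66186; balance=4238760-66186=4172574
10. interest=⌊4172574·24/10000⌋=10014; principal=76359-10014=66345; balance=4172574-66345=4106229
11. interest=⌊4106229·24/10000⌋=9854; principal=76359-9854=66505; balance=4106229-66505=4039724
12. interest=⌊4039724·24/10000⌋=9695; principal=76359-9695=66664; balance=4039724-66664=3973060
13. interest=⌊3973060·24/10000⌋=9535; principal=76359-9535=66824; balance=3973060-66824=3906236
14. interest=⌊3906236·24/10000⌋=9374; principal=76359-9374=66985; balance=3906236-66985=3839251
15. interest=⌊3839251·24/10000⌋=9214; principal=76359-9214=67145; balance=3839251-67145=3772106
16. interest=⌊3772106·24/10000⌋=9053; principal=76359-9053=67306; balance=3772106-67306=3704800
17. interest=⌊3704800·24/10000⌋=8891; principal=76359-8891=67468; balance=3704800-67468=3637332
18. interest=⌊3637332·24/10000⌋=8729; principal=76359-8729=67630; balance=3637332-67630=3569702
19. interest=⌊3569702·24/10000⌋=8567; principal=76359-8567=67792; balance=3569702-67792=3501910
20. interest=⌊3501910·24/10000⌋=8404; principal=76359-8404=67955; balance=3501910-67955=3433955
21. interest=⌊3433955·24/10000⌋=8241; principal=76359-8241=68118; balance=3433955-68118=3365837
22. interest=⌊3365837·24/10000⌋=8078; principal=76359-8078=68281; balance=3365837-68281=3297556
23. interest=⌊3297556·24/10000⌋=7914; principal=76359-7914=68445; balance=3297556-68445=3229111
24. interest=⌊3229111·24/10000⌋=7749; principal=76359-7749=68610; balance=3229111-68610=3160501
25. interest=⌊3160501·24/10000⌋=7585; principal=76359-7585=68774; balance=3160501-68774=3091727
26. interest=⌊3091727·24/10000⌋=7420; principal=76359-7420=68939; balance=3091727-68939=3022788
27. interest=⌊3022788·24/10000⌋=7254; principal=76359-7254=69105; balance=3022788-69105=2953683
28. interest=⌊2953683·24/10000⌋=7088; principal=76359-7088=69271; balance=2953683-69271=2884412
29. interest=⌊2884412·24/10000⌋=6922; principal=76359-6922=69437; balance=2884412-69437=2814975
30. interest=⌊2814975·24/10000⌋=6755; principal=76359-6755=69604; balance=2814975-69604=2745371
31. interest=⌊2745371·24/10000⌋=6588; principal=76359-6588=69771; balance=2745371-69771=2675600
32. interest=⌊2675600·24/10000⌋=6421; principal=76359-6421=69938; balance=2675600-69938=2605662
33. interest=⌊2605662·24/10000⌋=6253; principal=76359-6253=70106; balance=2605662-70106=2535556
34. interest=⌊2535556·24/10000⌋=6085; principal=76359-6085=70274; balance=2535556-70274=2465282
35. interest=⌊2465282·24/10000⌋=5916; principal=76359-5916=70443; balance=2465282-70443=2394839
36. interest=⌊2394839·24/10000⌋=5747; principal=76359-5747=70612; balance=2394839-70612=2324227
37. interest=⌊2324227·24/10000⌋=5578; principal=76359-5578=70781; balance=2324227-70781=2253446
38. interest=⌊2253446·24/10000⌋=5408; principal=76359-5408=70951; balance=2253446-70951=2182495
39. interest=⌊2182495·24/10000⌋=5237; principal=76359-5237=71122; balance=2182495-71122=2111373
40. interest=⌊2111373·24/10000⌋=5067; principal=76359-5067=71292; balance=2111373-71292=2040081
41. interest=⌊2040081·24/10000⌋=4896; principal=76359-4896=71463; balance=2040081-71463=1968618
42. interest=⌊1968618·24/10000⌋=4724; principal=76359-4724=71635; balance=1968618-71635=1896983
43. interest=⌊1896983·24/10000⌋=4552; principal=76359-4552=71807; balance=1896983-71807=1825176
44. interest=⌊1825176·24/10000⌋=4380; principal=76359-4380=71979; balance=1825176-71979=1753197
45. interest=⌊1753197·24/10000⌋=4207; principal=76359-4207=72152; balance=1753197-72152=1681045
46. interest=⌊1681045·24/10000⌋=4034; principal=76359-4034=72325; balance=1681045-72325=1608720
47. interest=⌊1608720·24/10000⌋=3860; principal=76359-3860=72499; balance=1608720-72499=1536221
48. interest=⌊1536221·24/10000⌋=3686; principal=76359-3686=72673; balance=1536221-72673=1463548
49. interest=⌊1463548·24/10000⌋=3512; principal=76359-3512=72847; balance=1463548-72847=1390701
50. interest=⌊1390701·24/10000⌋=3337; principal=76359-3337=73022; balance=1390701-73022=1317679
51. interest=⌊1317679·24/10000⌋=3162; principal=76359-3162=73197; balance=1317679-73197=1244482
52. interest=⌊1244482·24/10000⌋=2986; principal=76359-2986=73373; balance=1244482-73373=1171109
53. interest=⌊1171109·24/10000⌋=2810; principal=76359-2810=73549; balance=1171109-73549=1097560
54. interest=⌊1097560·24/10000⌋=2634; principal=76359-2634=73725; balance=1097560-73725=1023835
55. interest=⌊1023835·24/10000⌋=2457; principal=76359-2457=73902; balance=1023835-73902=949933
56. interest=⌊949933·24/10000⌋=2279; principal=76359-2279=74080; balance=949933-74080=875853
57. interest=⌊875853·24/10000⌋=2102; principal=76359-2102=74257; balance=875853-74257=801596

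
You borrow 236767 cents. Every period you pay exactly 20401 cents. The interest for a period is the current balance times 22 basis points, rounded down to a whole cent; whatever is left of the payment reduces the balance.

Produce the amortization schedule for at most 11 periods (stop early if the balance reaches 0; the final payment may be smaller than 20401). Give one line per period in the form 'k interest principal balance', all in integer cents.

1 520 19881 216886
2 477 19924 196962
3 433 19968 176994
4 389 20012 156982
5 345 20056 136926
6 301 20100 116826
7 257 20144 96682
8 212 20189 76493
9 168 20233 56260
10 123 20278 35982
11 79 20322 15660

1. interest=⌊236767·22/10000⌋=520; principal=20401-520=19881; balance=236767-19881=216886
2. interest=⌊216886·22/10000⌋=477; principal=20401-477=19924; balance=216886-19924=196962
3. interest=⌊196962·22/10000⌋=433; principal=20401-433=19968; balance=196962-19968=176994
4. interest=⌊176994·22/10000⌋=389; principal=20401-389=20012; balance=176994-20012=156982
5. interest=⌊156982·22/10000⌋=345; principal=20401-345=20056; balance=156982-20056=136926
6. interest=⌊136926·22/10000⌋=301; principal=20401-301=20100; balance=136926-20100=116826
7. interest=⌊116826·22/10000⌋=257; principal=20401-257=20144; balance=116826-20144=96682
8. interest=⌊96682·22/10000⌋=212; principal=20401-212=20189; balance=96682-20189=76493
9. interest=⌊76493·22/10000⌋=168; principal=20401-168=20233; balance=76493-20233=56260
10. interest=⌊56260·22/10000⌋=123; principal=20401-123=20278; balance=56260-20278=35982
11. interest=⌊35982·22/10000⌋=79; principal=20401-79=20322; balance=35982-20322=15660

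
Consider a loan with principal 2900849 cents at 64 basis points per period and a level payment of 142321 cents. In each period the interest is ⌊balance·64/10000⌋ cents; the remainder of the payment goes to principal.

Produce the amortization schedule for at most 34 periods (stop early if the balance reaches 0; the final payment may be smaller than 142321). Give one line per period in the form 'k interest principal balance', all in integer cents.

1 18565 123756 2777093
2 17773 124548 2652545
3 16976 125345 2527200
4 16174 126147 2401053
5 15366 126955 2274098
6 14554 127767 2146331
7 13736 128585 2017746
8 12913 129408 1888338
9 12085 130236 1758102
10 11251 131070 1627032
11 10413 131908 1495124
12 9568 132753 1362371
13 8719 133602 1228769
14 7864 134457 1094312
15 7003 135318 958994
16 6137 136184 822810
17 5265 137056 685754
18 4388 137933 547821
19 3506 138815 409006
20 2617 139704 269302
21 1723 140598 128704
22 823 128704 0

1. interest=⌊2900849·64/10000⌋=18565; principal=142321-18565=123756; balance=2900849-123756=2777093
2. interest=⌊2777093·64/10000⌋=17773; principal=142321-17773=124548; balance=2777093-124548=2652545
3. interest=⌊2652545·64/10000⌋=16976; principal=142321-16976=125345; balance=2652545-125345=2527200
4. interest=⌊2527200·64/10000⌋=16174; principal=142321-16174=126147; balance=2527200-126147=2401053
5. interest=⌊2401053·64/10000⌋=15366; principal=142321-15366=126955; balance=2401053-126955=2274098
6. interest=⌊2274098·64/10000⌋=14554; principal=142321-14554=127767; balance=2274098-127767=2146331
7. interest=⌊2146331·64/10000⌋=13736; principal=142321-13736=128585; balance=2146331-128585=2017746
8. interest=⌊2017746·64/10000⌋=12913; principal=142321-12913=129408; balance=2017746-129408=1888338
9. interest=⌊1888338·64/10000⌋=12085; principal=142321-12085=130236; balance=1888338-130236=1758102
10. interest=⌊1758102·64/10000⌋=11251; principal=142321-11251=131070; balance=1758102-131070=1627032
11. interest=⌊1627032·64/10000⌋=10413; principal=142321-10413=131908; balance=1627032-131908=1495124
12. interest=⌊1495124·64/10000⌋=9568; principal=142321-9568=132753; balance=1495124-132753=1362371
13. interest=⌊1362371·64/10000⌋=8719; principal=142321-8719=133602; balance=1362371-133602=1228769
14. interest=⌊1228769·64/10000⌋=7864; principal=142321-7864=134457; balance=1228769-134457=1094312
15. interest=⌊1094312·64/10000⌋=7003; principal=142321-7003=135318; balance=1094312-135318=958994
16. interest=⌊958994·64/10000⌋=6137; principal=142321-6137=136184; balance=958994-136184=822810
17. interest=⌊822810·64/10000⌋=5265; principal=142321-5265=137056; balance=822810-137056=685754
18. interest=⌊685754·64/10000⌋=4388; principal=142321-4388=137933; balance=685754-137933=547821
19. interest=⌊547821·64/10000⌋=3506; principal=142321-3506=138815; balance=547821-138815=409006
20. interest=⌊409006·64/10000⌋=2617; principal=142321-2617=139704; balance=409006-139704=269302
21. interest=⌊269302·64/10000⌋=1723; principal=142321-1723=140598; balance=269302-140598=128704
22. interest=⌊128704·64/10000⌋=823; principal=min(142321-823,128704)=128704; balance=128704-128704=0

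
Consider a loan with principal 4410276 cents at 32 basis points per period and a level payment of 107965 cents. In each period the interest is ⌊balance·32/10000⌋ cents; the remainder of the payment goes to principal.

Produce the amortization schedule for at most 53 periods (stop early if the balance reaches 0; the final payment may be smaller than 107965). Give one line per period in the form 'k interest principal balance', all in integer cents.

1 14112 93853 4316423
2 13812 94153 4222270
3 13511 94454 4127816
4 13209 94756 4033060
5 12905 95060 3938000
6 12601 95364 3842636
7 12296 95669 3746967
8 11990 95975 3650992
9 11683 96282 3554710
10 11375 96590 3458120
11 11065 96900 3361220
12 10755 97210 3264010
13 10444 97521 3166489
14 10132 97833 3068656
15 9819 98146 2970510
16 9505 98460 2872050
17 9190 98775 2773275
18 8874 99091 2674184
19 8557 99408 2574776
20 8239 99726 2475050
21 7920 100045 2375005
22 7600 100365 2274640
23 7278 100687 2173953
24 6956 101009 2072944
25 6633 101332 1971612
26 6309 101656 1869956
27 5983 101982 1767974
28 5657 102308 1665666
29 5330 102635 1563031
30 5001 102964 1460067
31 4672 103293 1356774
32 4341 103624 1253150
33 4010 103955 1149195
34 3677 104288 1044907
35 3343 104622 940285
36 3008 104957 835328
37 2673 105292 730036
38 2336 105629 624407
39 1998 105967 518440
40 1659 106306 412134
41 1318 106647 305487
42 977 106988 198499
43 635 107330 91169
44 291 91169 0

1. interest=⌊4410276·32/10000⌋=14112; principal=107965-14112=93853; balance=4410276-93853=4316423
2. interest=⌊4316423·32/10000⌋=13812; principal=107965-13812=94153; balance=4316423-94153=4222270
3. interest=⌊4222270·32/10000⌋=13511; principal=107965-13511=94454; balance=4222270-94454=4127816
4. interest=⌊4127816·32/10000⌋=13209; principal=107965-13209=94756; balance=4127816-94756=4033060
5. interest=⌊4033060·32/10000⌋=12905; principal=107965-12905=95060; balance=4033060-95060=3938000
6. interest=⌊3938000·32/10000⌋=12601; principal=107965-12601=95364; balance=3938000-95364=3842636
7. interest=⌊3842636·32/10000⌋=12296; principal=107965-12296=95669; balance=3842636-95669=3746967
8. interest=⌊3746967·32/10000⌋=11990; principal=107965-11990=95975; balance=3746967-95975=3650992
9. interest=⌊3650992·32/10000⌋=11683; principal=107965-11683=96282; balance=3650992-96282=3554710
10. interest=⌊3554710·32/10000⌋=11375; principal=107965-11375=96590; balance=3554710-96590=3458120
11. interest=⌊3458120·32/10000⌋=11065; principal=107965-11065=96900; balance=3458120-96900=3361220
12. interest=⌊3361220·32/10000⌋=10755; principal=107965-10755=97210; balance=3361220-97210=3264010
13. interest=⌊3264010·32/10000⌋=10444; principal=107965-10444=97521; balance=3264010-97521=3166489
14. interest=⌊3166489·32/10000⌋=10132; principal=107965-10132=97833; balance=3166489-97833=3068656
15. interest=⌊3068656·32/10000⌋=9819; principal=107965-9819=98146; balance=3068656-98146=2970510
16. interest=⌊2970510·32/10000⌋=9505; principal=107965-9505=98460; balance=2970510-98460=2872050
17. interest=⌊2872050·32/10000⌋=9190; principal=107965-9190=98775; balance=2872050-98775=2773275
18. interest=⌊2773275·32/10000⌋=8874; principal=107965-8874=99091; balance=2773275-99091=2674184
19. interest=⌊2674184·32/10000⌋=8557; principal=107965-8557=99408; balance=2674184-99408=2574776
20. interest=⌊2574776·32/10000⌋=8239; principal=107965-8239=99726; balance=2574776-99726=2475050
21. interest=⌊2475050·32/10000⌋=7920; principal=107965-7920=100045; balance=2475050-100045=2375005
22. interest=⌊2375005·32/10000⌋=7600; principal=107965-7600=100365; balance=2375005-100365=2274640
23. interest=⌊2274640·32/10000⌋=7278; principal=107965-7278=100687; balance=2274640-100687=2173953
24. interest=⌊2173953·32/10000⌋=6956; principal=107965-6956=101009; balance=2173953-101009=2072944
25. interest=⌊2072944·32/10000⌋=6633; principal=107965-6633=101332; balance=2072944-101332=1971612
26. interest=⌊1971612·32/10000⌋=6309; principal=107965-6309=101656; balance=1971612-101656=1869956
27. interest=⌊1869956·32/10000⌋=5983; principal=107965-5983=101982; balance=1869956-101982=1767974
28. interest=⌊1767974·32/10000⌋=5657; principal=107965-5657=102308; balance=1767974-102308=1665666
29. interest=⌊1665666·32/10000⌋=5330; principal=107965-5330=102635; balance=1665666-102635=1563031
30. interest=⌊1563031·32/10000⌋=5001; principal=107965-5001=102964; balance=1563031-102964=1460067
31. interest=⌊1460067·32/10000⌋=4672; principal=107965-4672=103293; balance=1460067-103293=1356774
32. interest=⌊1356774·32/10000⌋=4341; principal=107965-4341=103624; balance=1356774-103624=1253150
33. interest=⌊1253150·32/10000⌋=4010; principal=107965-4010=103955; balance=1253150-103955=1149195
34. interest=⌊1149195·32/10000⌋=3677; principal=107965-3677=104288; balance=1149195-104288=1044907
35. interest=⌊1044907·32/10000⌋=3343; principal=107965-3343=104622; balance=1044907-104622=940285
36. interest=⌊940285·32/10000⌋=3008; principal=107965-3008=104957; balance=940285-104957=835328
37. interest=⌊835328·32/10000⌋=2673; principal=107965-2673=105292; balance=835328-105292=730036
38. interest=⌊730036·32/10000⌋=2336; principal=107965-2336=105629; balance=730036-105629=624407
39. interest=⌊624407·32/10000⌋=1998; principal=107965-1998=105967; balance=624407-105967=518440
40. interest=⌊518440·32/10000⌋=1659; principal=107965-1659=106306; balance=518440-106306=412134
41. interest=⌊412134·32/10000⌋=1318; principal=107965-1318=106647; balance=412134-106647=305487
42. interest=⌊305487·32/10000⌋=977; principal=107965-977=106988; balance=305487-106988=198499
43. interest=⌊198499·32/10000⌋=635; principal=107965-635=107330; balance=198499-107330=91169
44. interest=⌊91169·32/10000⌋=291; principal=min(107965-291,91169)=91169; balance=91169-91169=0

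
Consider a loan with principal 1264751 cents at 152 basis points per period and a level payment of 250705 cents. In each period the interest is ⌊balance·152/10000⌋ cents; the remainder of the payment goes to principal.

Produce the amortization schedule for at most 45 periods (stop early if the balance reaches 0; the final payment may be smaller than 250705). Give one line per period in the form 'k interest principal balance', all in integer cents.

1. interest=⌊1264751·152/10000⌋=19224; principal=250705-19224=231481; balance=1264751-231481=1033270
2. interest=⌊1033270·152/10000⌋=15705; principal=250705-15705=235000; balance=1033270-235000=798270
3. interest=⌊798270·152/10000⌋=12133; principal=250705-12133=238572; balance=798270-238572=559698
4. interest=⌊559698·152/10000⌋=8507; principal=250705-8507=242198; balance=559698-242198=317500
5. interest=⌊317500·152/10000⌋=4826; principal=250705-4826=245879; balance=317500-245879=71621
6. interest=⌊71621·152/10000⌋=1088; principal=min(250705-1088,71621)=71621; balance=71621-71621=0

1 19224 231481 1033270
2 15705 235000 798270
3 12133 238572 559698
4 8507 242198 317500
5 4826 245879 71621
6 1088 71621 0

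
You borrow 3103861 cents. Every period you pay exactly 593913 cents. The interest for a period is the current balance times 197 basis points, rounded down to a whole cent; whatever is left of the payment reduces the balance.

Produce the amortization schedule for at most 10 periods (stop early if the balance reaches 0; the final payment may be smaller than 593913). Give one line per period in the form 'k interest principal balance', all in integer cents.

1 61146 532767 2571094
2 50650 543263 2027831
3 39948 553965 1473866
4 29035 564878 908988
5 17907 576006 332982
6 6559 332982 0

1. interest=⌊3103861·197/10000⌋=61146; principal=593913-61146=532767; balance=3103861-532767=2571094
2. interest=⌊2571094·197/10000⌋=50650; principal=593913-50650=543263; balance=2571094-543263=2027831
3. interest=⌊2027831·197/10000⌋=39948; principal=593913-39948=553965; balance=2027831-553965=1473866
4. interest=⌊1473866·197/10000⌋=29035; principal=593913-29035=564878; balance=1473866-564878=908988
5. interest=⌊908988·197/10000⌋=17907; principal=593913-17907=576006; balance=908988-576006=332982
6. interest=⌊332982·197/10000⌋=6559; principal=min(593913-6559,332982)=332982; balance=332982-332982=0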